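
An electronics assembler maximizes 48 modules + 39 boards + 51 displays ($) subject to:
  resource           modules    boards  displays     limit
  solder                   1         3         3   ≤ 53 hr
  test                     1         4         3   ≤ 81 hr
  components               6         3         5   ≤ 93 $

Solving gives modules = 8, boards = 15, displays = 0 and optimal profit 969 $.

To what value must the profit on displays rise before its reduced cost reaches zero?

Check each constraint at x*: solder 53/53 (tight); test 68/81 (slack 13); components 93/93 (tight).
Since test is not tight, its dual is 0.
Dual feasibility on the basic columns requires 1·y_solder + 6·y_components = 48, 3·y_solder + 3·y_components = 39.
This yields shadow prices y_solder = 6, y_components = 7.
displays enters the basis when its profit ≥ yᵀa₃ = 6·3 + 7·5 = 53.

53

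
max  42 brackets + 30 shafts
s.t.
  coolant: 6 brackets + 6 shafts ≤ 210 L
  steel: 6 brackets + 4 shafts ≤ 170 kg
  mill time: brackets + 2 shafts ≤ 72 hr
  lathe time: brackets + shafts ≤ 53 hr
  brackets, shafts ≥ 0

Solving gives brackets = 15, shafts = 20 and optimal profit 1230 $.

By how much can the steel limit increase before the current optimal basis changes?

Binding constraints: coolant, steel. The basis is B = [[6,6],[6,4]] with det -12.
Per unit increase in steel, x* moves by d = (0.5, -0.5).
The basis stays optimal until shafts reaches 0; allowable increase = 40 kg.

40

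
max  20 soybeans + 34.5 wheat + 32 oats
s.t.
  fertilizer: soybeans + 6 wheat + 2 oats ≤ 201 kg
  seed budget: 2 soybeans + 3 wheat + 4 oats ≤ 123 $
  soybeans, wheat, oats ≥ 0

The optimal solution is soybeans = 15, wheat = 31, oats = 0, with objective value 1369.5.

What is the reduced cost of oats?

At the optimum: fertilizer uses 201 of 201 (binding); seed budget uses 123 of 123 (binding).
From A_Bᵀ y = c: 1·y_fertilizer + 2·y_seed budget = 20; 6·y_fertilizer + 3·y_seed budget = 34.5.
This yields shadow prices y_fertilizer = 1, y_seed budget = 9.5.
Reduced cost of oats: c₃ − yᵀa₃ = 32 − (1·2 + 9.5·4) = 32 − 40 = -8.

-8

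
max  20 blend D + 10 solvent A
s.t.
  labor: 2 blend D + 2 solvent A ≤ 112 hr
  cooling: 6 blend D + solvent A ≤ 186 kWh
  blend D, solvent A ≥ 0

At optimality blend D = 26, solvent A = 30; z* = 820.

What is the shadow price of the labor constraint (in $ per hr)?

Both labor and cooling are binding at x*.
From A_Bᵀ y = c: 2·y_labor + 6·y_cooling = 20; 2·y_labor + 1·y_cooling = 10.
This yields shadow prices y_labor = 4, y_cooling = 2.
Shadow price of labor = 4.

4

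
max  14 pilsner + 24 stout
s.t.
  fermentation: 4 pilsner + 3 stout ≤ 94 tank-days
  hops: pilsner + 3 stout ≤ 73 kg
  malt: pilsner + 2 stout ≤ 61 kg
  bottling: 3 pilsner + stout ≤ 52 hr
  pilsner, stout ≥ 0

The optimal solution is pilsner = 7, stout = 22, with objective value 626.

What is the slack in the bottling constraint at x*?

bottling used = 3·7 + 1·22 = 43; slack = 52 − 43 = 9.

9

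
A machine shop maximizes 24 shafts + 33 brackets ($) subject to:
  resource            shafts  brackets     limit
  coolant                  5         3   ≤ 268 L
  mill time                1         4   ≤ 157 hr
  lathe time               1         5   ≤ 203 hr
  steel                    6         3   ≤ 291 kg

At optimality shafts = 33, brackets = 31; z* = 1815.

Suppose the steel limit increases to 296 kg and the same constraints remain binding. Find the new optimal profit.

Binding: mill time and steel. Non-binding: coolant (10 unused), lathe time (15 unused).
Since coolant, lathe time are not tight, their duals are 0.
The binding rows give the dual system: 1·y_mill time + 6·y_steel = 24 and 4·y_mill time + 3·y_steel = 33.
→ y_mill time = 6 and y_steel = 3.
Δz = y_steel·Δb = 3 × (5) = 15, so new z* = 1815 + 15 = 1830.

1830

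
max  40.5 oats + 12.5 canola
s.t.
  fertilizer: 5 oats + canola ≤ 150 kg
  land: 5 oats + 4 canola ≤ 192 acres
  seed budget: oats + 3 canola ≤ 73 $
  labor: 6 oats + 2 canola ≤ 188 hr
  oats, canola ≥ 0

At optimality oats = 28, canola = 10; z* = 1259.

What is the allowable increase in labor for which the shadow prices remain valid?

3.2

Binding constraints: fertilizer, labor. The basis is B = [[5,1],[6,2]] with det 4.
Per unit increase in labor, x* moves by d = (-0.25, 1.25).
The basis stays optimal until land becomes binding; allowable increase = 3.2 hr.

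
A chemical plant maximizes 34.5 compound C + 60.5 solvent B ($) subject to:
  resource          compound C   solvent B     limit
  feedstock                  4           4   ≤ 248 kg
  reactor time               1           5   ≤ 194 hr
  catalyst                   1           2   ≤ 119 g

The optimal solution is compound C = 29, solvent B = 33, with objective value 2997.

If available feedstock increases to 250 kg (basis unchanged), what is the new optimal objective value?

At the optimum: feedstock uses 248 of 248 (binding); reactor time uses 194 of 194 (binding); catalyst uses 95 of 119 (slack = 24).
By complementary slackness, y = 0 for the non-binding constraint.
Dual feasibility on the basic columns requires 4·y_feedstock + 1·y_reactor time = 34.5, 4·y_feedstock + 5·y_reactor time = 60.5.
Solving: y_feedstock = 7, y_reactor time = 6.5.
Δz = y_feedstock·Δb = 7 × (2) = 14, so new z* = 2997 + 14 = 3011.

3011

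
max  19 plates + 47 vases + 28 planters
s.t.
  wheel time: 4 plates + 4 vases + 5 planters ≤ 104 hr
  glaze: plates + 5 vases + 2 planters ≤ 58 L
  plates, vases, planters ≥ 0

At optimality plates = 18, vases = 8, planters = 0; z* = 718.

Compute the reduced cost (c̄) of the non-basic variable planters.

-1

Check each constraint at x*: wheel time 104/104 (tight); glaze 58/58 (tight).
Dual feasibility on the basic columns requires 4·y_wheel time + 1·y_glaze = 19, 4·y_wheel time + 5·y_glaze = 47.
→ y_wheel time = 3 and y_glaze = 7.
Reduced cost of planters: c₃ − yᵀa₃ = 28 − (3·5 + 7·2) = 28 − 29 = -1.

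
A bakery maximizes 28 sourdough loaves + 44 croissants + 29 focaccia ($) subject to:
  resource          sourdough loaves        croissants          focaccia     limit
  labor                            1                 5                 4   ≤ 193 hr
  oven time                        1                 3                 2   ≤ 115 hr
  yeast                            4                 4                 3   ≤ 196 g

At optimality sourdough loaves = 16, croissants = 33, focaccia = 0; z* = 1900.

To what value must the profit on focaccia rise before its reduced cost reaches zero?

31

Check each constraint at x*: labor 181/193 (slack 12); oven time 115/115 (tight); yeast 196/196 (tight).
Slack constraints have shadow price 0 (complementary slackness).
The binding rows give the dual system: 1·y_oven time + 4·y_yeast = 28 and 3·y_oven time + 4·y_yeast = 44.
Solving: y_oven time = 8, y_yeast = 5.
focaccia enters the basis when its profit ≥ yᵀa₃ = 8·2 + 5·3 = 31.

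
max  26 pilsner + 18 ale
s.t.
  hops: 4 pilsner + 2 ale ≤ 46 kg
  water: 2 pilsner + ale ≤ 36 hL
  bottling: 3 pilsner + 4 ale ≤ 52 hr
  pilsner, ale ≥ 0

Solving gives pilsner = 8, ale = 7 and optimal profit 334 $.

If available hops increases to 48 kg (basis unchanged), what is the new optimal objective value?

At the optimum: hops uses 46 of 46 (binding); water uses 23 of 36 (slack = 13); bottling uses 52 of 52 (binding).
Slack constraints have shadow price 0 (complementary slackness).
The binding rows give the dual system: 4·y_hops + 3·y_bottling = 26 and 2·y_hops + 4·y_bottling = 18.
Solving: y_hops = 5, y_bottling = 2.
Δz = y_hops·Δb = 5 × (2) = 10, so new z* = 334 + 10 = 344.

344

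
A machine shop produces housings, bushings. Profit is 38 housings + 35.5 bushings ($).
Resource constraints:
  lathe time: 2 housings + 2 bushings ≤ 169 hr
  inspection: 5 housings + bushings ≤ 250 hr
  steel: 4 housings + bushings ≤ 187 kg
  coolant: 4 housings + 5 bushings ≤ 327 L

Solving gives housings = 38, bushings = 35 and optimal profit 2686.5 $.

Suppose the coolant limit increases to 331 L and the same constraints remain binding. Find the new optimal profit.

2712.5

At the optimum: lathe time uses 146 of 169 (slack = 23); inspection uses 225 of 250 (slack = 25); steel uses 187 of 187 (binding); coolant uses 327 of 327 (binding).
Since lathe time, inspection are not tight, their duals are 0.
From A_Bᵀ y = c: 4·y_steel + 4·y_coolant = 38; 1·y_steel + 5·y_coolant = 35.5.
This yields shadow prices y_steel = 3, y_coolant = 6.5.
Δz = y_coolant·Δb = 6.5 × (4) = 26, so new z* = 2686.5 + 26 = 2712.5.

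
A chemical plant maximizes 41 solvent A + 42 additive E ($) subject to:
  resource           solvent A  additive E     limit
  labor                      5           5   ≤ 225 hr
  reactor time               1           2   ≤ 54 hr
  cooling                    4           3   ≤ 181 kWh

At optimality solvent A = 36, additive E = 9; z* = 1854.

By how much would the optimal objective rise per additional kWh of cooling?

0

Check each constraint at x*: labor 225/225 (tight); reactor time 54/54 (tight); cooling 171/181 (slack 10).
Since cooling is not tight, its dual is 0.
Dual feasibility on the basic columns requires 5·y_labor + 1·y_reactor time = 41, 5·y_labor + 2·y_reactor time = 42.
Solving: y_labor = 8, y_reactor time = 1.
Shadow price of cooling = 0.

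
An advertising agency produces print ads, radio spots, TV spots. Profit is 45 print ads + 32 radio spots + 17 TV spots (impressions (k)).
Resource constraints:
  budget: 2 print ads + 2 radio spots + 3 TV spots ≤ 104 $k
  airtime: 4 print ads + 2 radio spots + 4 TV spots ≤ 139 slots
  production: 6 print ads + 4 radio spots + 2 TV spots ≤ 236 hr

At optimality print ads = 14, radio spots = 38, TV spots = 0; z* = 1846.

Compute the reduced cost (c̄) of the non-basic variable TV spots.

-5

At the optimum: budget uses 104 of 104 (binding); airtime uses 132 of 139 (slack = 7); production uses 236 of 236 (binding).
Slack constraints have shadow price 0 (complementary slackness).
Dual feasibility on the basic columns requires 2·y_budget + 6·y_production = 45, 2·y_budget + 4·y_production = 32.
Solving: y_budget = 3, y_production = 6.5.
Reduced cost of TV spots: c₃ − yᵀa₃ = 17 − (3·3 + 6.5·2) = 17 − 22 = -5.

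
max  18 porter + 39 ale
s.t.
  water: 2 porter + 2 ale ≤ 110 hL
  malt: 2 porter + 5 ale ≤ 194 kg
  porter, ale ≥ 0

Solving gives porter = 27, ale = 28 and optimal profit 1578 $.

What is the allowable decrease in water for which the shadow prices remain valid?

32.4

Binding constraints: water, malt. The basis is B = [[2,2],[2,5]] with det 6.
Per unit decrease in water, x* moves by d = (-0.8333, 0.3333).
The basis stays optimal until porter reaches 0; allowable decrease = 32.4 hL.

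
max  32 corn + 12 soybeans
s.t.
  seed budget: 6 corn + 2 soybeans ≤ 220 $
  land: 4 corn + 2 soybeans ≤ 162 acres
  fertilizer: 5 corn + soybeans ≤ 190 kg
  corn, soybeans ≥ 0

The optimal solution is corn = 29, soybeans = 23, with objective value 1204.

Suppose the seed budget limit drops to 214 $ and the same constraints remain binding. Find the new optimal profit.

Check each constraint at x*: seed budget 220/220 (tight); land 162/162 (tight); fertilizer 168/190 (slack 22).
Slack constraints have shadow price 0 (complementary slackness).
From A_Bᵀ y = c: 6·y_seed budget + 4·y_land = 32; 2·y_seed budget + 2·y_land = 12.
This yields shadow prices y_seed budget = 4, y_land = 2.
Δz = y_seed budget·Δb = 4 × (-6) = -24, so new z* = 1204 − 24 = 1180.

1180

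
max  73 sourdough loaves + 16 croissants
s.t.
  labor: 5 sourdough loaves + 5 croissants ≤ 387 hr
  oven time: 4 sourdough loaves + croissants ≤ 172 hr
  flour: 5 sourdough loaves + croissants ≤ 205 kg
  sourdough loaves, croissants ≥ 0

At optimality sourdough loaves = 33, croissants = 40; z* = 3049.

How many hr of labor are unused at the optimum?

22

labor used = 5·33 + 5·40 = 365; slack = 387 − 365 = 22.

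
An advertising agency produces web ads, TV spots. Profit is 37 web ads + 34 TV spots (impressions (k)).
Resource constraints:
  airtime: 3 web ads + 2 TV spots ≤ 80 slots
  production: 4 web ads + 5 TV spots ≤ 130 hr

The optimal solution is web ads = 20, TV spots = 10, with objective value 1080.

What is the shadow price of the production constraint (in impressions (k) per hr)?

4

At the optimum: airtime uses 80 of 80 (binding); production uses 130 of 130 (binding).
From A_Bᵀ y = c: 3·y_airtime + 4·y_production = 37; 2·y_airtime + 5·y_production = 34.
This yields shadow prices y_airtime = 7, y_production = 4.
Shadow price of production = 4.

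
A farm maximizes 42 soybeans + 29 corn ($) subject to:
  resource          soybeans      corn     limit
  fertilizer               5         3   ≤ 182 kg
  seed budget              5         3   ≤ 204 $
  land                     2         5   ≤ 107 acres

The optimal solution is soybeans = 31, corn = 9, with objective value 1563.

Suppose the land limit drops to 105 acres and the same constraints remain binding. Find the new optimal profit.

1561

Binding: fertilizer and land. Non-binding: seed budget (22 unused).
Since seed budget is not tight, its dual is 0.
The binding rows give the dual system: 5·y_fertilizer + 2·y_land = 42 and 3·y_fertilizer + 5·y_land = 29.
This yields shadow prices y_fertilizer = 8, y_land = 1.
Δz = y_land·Δb = 1 × (-2) = -2, so new z* = 1563 − 2 = 1561.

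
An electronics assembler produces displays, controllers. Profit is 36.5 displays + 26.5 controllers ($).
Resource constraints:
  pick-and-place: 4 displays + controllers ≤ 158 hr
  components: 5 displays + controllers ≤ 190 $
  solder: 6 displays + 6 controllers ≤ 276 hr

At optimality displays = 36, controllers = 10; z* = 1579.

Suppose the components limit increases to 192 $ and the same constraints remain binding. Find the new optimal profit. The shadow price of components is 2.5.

1584

Δb = 2, so new z* = 1579 + (2.5)·(2) = 1579 + 5 = 1584.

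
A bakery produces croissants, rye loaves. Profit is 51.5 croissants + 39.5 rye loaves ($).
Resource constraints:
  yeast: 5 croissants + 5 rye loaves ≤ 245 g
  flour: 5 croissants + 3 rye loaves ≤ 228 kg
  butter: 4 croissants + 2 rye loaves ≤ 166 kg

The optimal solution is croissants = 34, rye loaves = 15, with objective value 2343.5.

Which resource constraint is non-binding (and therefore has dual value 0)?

yeast: 245/245 (binding)
flour: 215/228 (slack 13)
butter: 166/166 (binding)
By complementary slackness, a constraint with positive slack has shadow price 0 → flour.

flour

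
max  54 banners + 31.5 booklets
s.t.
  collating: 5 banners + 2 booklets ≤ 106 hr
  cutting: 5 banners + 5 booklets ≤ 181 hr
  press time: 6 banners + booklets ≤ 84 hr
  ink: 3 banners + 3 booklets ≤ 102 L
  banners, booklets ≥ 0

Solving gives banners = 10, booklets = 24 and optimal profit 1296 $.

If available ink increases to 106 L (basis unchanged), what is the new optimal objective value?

1332

Binding: press time and ink. Non-binding: collating (8 unused), cutting (11 unused).
Slack constraints have shadow price 0 (complementary slackness).
Dual feasibility on the basic columns requires 6·y_press time + 3·y_ink = 54, 1·y_press time + 3·y_ink = 31.5.
Solving: y_press time = 4.5, y_ink = 9.
Δz = y_ink·Δb = 9 × (4) = 36, so new z* = 1296 + 36 = 1332.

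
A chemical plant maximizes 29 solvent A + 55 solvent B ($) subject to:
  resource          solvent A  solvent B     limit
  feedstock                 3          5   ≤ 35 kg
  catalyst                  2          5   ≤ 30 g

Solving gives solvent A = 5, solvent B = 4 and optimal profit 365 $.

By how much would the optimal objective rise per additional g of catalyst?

Check each constraint at x*: feedstock 35/35 (tight); catalyst 30/30 (tight).
From A_Bᵀ y = c: 3·y_feedstock + 2·y_catalyst = 29; 5·y_feedstock + 5·y_catalyst = 55.
→ y_feedstock = 7 and y_catalyst = 4.
Shadow price of catalyst = 4.

4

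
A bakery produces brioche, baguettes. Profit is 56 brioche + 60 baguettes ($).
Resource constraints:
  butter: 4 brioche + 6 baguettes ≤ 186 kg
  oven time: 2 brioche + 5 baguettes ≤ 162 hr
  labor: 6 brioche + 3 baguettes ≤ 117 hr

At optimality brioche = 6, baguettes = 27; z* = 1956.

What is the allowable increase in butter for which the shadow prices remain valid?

15

Binding constraints: butter, labor. The basis is B = [[4,6],[6,3]] with det -24.
Per unit increase in butter, x* moves by d = (-0.125, 0.25).
The basis stays optimal until oven time becomes binding; allowable increase = 15 kg.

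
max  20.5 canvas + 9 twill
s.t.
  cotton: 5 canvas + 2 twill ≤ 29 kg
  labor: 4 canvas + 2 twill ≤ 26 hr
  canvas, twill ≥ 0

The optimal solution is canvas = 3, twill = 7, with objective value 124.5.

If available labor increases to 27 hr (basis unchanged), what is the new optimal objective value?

At the optimum: cotton uses 29 of 29 (binding); labor uses 26 of 26 (binding).
The binding rows give the dual system: 5·y_cotton + 4·y_labor = 20.5 and 2·y_cotton + 2·y_labor = 9.
This yields shadow prices y_cotton = 2.5, y_labor = 2.
Δz = y_labor·Δb = 2 × (1) = 2, so new z* = 124.5 + 2 = 126.5.

126.5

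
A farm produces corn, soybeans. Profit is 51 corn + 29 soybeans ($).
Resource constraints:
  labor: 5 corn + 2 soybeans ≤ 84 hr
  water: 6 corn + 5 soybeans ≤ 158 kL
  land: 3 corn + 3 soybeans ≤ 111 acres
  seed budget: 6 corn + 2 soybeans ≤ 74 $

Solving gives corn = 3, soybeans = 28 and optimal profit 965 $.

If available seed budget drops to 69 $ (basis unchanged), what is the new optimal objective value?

942.5

Check each constraint at x*: labor 71/84 (slack 13); water 158/158 (tight); land 93/111 (slack 18); seed budget 74/74 (tight).
By complementary slackness, y = 0 for the non-binding constraints.
Dual feasibility on the basic columns requires 6·y_water + 6·y_seed budget = 51, 5·y_water + 2·y_seed budget = 29.
→ y_water = 4 and y_seed budget = 4.5.
Δz = y_seed budget·Δb = 4.5 × (-5) = -22.5, so new z* = 965 − 22.5 = 942.5.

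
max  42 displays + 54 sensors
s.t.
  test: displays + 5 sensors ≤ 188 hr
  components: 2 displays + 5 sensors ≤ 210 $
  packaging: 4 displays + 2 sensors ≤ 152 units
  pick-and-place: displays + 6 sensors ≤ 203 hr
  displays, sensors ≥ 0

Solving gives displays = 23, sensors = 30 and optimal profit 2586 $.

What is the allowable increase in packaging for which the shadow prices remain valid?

Binding constraints: packaging, pick-and-place. The basis is B = [[4,2],[1,6]] with det 22.
Per unit increase in packaging, x* moves by d = (0.2727, -0.0455).
The basis stays optimal until components becomes binding; allowable increase = 44 units.

44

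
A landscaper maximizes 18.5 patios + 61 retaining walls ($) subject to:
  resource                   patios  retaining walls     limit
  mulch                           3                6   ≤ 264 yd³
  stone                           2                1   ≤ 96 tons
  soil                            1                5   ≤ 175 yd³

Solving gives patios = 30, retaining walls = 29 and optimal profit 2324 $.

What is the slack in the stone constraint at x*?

stone used = 2·30 + 1·29 = 89; slack = 96 − 89 = 7.

7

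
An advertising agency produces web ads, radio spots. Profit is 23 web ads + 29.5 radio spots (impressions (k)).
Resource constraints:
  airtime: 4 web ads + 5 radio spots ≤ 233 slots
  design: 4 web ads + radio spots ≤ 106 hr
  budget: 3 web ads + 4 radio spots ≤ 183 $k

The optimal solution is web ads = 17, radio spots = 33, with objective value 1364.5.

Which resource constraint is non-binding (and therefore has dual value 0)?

airtime: 233/233 (binding)
design: 101/106 (slack 5)
budget: 183/183 (binding)
By complementary slackness, a constraint with positive slack has shadow price 0 → design.

design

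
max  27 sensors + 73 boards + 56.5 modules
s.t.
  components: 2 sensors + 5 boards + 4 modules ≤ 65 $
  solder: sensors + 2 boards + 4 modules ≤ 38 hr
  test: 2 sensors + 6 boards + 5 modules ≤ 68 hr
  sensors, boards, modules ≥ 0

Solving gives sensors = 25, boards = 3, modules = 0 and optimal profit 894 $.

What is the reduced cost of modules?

At the optimum: components uses 65 of 65 (binding); solder uses 31 of 38 (slack = 7); test uses 68 of 68 (binding).
Slack constraints have shadow price 0 (complementary slackness).
The binding rows give the dual system: 2·y_components + 2·y_test = 27 and 5·y_components + 6·y_test = 73.
→ y_components = 8 and y_test = 5.5.
Reduced cost of modules: c₃ − yᵀa₃ = 56.5 − (8·4 + 5.5·5) = 56.5 − 59.5 = -3.

-3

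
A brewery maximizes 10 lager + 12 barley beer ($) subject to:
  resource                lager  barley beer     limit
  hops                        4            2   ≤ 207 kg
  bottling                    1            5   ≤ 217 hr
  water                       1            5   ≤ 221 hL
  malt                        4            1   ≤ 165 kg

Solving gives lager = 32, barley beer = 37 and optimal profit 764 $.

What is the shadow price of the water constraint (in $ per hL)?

0

Check each constraint at x*: hops 202/207 (slack 5); bottling 217/217 (tight); water 217/221 (slack 4); malt 165/165 (tight).
Slack constraints have shadow price 0 (complementary slackness).
Dual feasibility on the basic columns requires 1·y_bottling + 4·y_malt = 10, 5·y_bottling + 1·y_malt = 12.
Solving: y_bottling = 2, y_malt = 2.
Shadow price of water = 0.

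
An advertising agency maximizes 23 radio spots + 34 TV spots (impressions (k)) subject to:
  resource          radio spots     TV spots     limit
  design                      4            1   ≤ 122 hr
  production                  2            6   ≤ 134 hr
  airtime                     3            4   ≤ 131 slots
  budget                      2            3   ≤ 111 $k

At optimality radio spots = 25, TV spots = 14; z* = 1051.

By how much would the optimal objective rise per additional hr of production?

Binding: production and airtime. Non-binding: design (8 unused), budget (19 unused).
Slack constraints have shadow price 0 (complementary slackness).
The binding rows give the dual system: 2·y_production + 3·y_airtime = 23 and 6·y_production + 4·y_airtime = 34.
This yields shadow prices y_production = 1, y_airtime = 7.
Shadow price of production = 1.

1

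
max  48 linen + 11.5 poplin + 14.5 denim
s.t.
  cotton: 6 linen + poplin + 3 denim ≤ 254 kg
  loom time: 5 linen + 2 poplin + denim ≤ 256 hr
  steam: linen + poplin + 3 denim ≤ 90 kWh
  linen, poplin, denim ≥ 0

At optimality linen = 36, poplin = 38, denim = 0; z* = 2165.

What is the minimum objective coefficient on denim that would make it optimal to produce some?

19.5

At the optimum: cotton uses 254 of 254 (binding); loom time uses 256 of 256 (binding); steam uses 74 of 90 (slack = 16).
Slack constraints have shadow price 0 (complementary slackness).
From A_Bᵀ y = c: 6·y_cotton + 5·y_loom time = 48; 1·y_cotton + 2·y_loom time = 11.5.
This yields shadow prices y_cotton = 5.5, y_loom time = 3.
denim enters the basis when its profit ≥ yᵀa₃ = 5.5·3 + 3·1 = 19.5.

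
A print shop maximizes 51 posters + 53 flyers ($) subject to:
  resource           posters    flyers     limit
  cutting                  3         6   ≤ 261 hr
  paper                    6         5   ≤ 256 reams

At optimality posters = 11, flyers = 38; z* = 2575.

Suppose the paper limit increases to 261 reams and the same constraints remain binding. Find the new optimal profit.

Check each constraint at x*: cutting 261/261 (tight); paper 256/256 (tight).
The binding rows give the dual system: 3·y_cutting + 6·y_paper = 51 and 6·y_cutting + 5·y_paper = 53.
This yields shadow prices y_cutting = 3, y_paper = 7.
Δz = y_paper·Δb = 7 × (5) = 35, so new z* = 2575 + 35 = 2610.

2610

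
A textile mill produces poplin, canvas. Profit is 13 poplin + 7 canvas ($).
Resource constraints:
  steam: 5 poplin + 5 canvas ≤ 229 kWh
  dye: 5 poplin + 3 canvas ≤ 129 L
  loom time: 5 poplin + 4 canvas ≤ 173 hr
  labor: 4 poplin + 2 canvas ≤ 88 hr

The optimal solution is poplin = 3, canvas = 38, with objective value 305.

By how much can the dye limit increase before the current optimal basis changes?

2

Binding constraints: dye, labor. The basis is B = [[5,3],[4,2]] with det -2.
Per unit increase in dye, x* moves by d = (-1, 2).
The basis stays optimal until loom time becomes binding; allowable increase = 2 L.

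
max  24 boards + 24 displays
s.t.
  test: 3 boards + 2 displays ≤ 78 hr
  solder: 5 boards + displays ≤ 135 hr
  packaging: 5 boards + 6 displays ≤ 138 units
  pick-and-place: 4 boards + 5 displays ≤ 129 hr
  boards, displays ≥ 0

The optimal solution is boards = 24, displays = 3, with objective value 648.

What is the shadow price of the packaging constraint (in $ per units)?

Binding: test and packaging. Non-binding: solder (12 unused), pick-and-place (18 unused).
Slack constraints have shadow price 0 (complementary slackness).
The binding rows give the dual system: 3·y_test + 5·y_packaging = 24 and 2·y_test + 6·y_packaging = 24.
→ y_test = 3 and y_packaging = 3.
Shadow price of packaging = 3.

3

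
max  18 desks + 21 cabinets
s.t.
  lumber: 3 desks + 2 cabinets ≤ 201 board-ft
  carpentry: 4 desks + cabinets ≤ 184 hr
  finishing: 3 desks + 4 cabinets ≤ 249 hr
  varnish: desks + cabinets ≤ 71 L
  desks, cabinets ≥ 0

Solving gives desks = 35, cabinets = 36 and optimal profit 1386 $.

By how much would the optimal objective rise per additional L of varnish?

9

Binding: finishing and varnish. Non-binding: lumber (24 unused), carpentry (8 unused).
Since lumber, carpentry are not tight, their duals are 0.
Dual feasibility on the basic columns requires 3·y_finishing + 1·y_varnish = 18, 4·y_finishing + 1·y_varnish = 21.
→ y_finishing = 3 and y_varnish = 9.
Shadow price of varnish = 9.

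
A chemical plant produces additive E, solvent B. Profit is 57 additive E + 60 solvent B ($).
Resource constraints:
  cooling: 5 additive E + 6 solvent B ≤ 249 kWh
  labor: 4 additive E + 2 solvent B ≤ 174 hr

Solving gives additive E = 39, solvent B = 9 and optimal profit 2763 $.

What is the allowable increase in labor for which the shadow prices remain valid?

25.2

Binding constraints: cooling, labor. The basis is B = [[5,6],[4,2]] with det -14.
Per unit increase in labor, x* moves by d = (0.4286, -0.3571).
The basis stays optimal until solvent B reaches 0; allowable increase = 25.2 hr.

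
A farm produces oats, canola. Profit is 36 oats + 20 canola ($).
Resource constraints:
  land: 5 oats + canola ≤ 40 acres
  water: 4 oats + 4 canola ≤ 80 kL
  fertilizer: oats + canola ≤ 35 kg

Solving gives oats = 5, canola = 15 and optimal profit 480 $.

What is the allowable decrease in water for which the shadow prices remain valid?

48

Binding constraints: land, water. The basis is B = [[5,1],[4,4]] with det 16.
Per unit decrease in water, x* moves by d = (0.0625, -0.3125).
The basis stays optimal until canola reaches 0; allowable decrease = 48 kL.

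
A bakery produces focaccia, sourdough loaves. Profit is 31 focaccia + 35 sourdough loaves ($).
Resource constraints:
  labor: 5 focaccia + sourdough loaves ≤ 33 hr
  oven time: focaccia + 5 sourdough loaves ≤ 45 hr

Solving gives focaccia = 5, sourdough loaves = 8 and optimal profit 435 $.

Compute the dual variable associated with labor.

5

Check each constraint at x*: labor 33/33 (tight); oven time 45/45 (tight).
The binding rows give the dual system: 5·y_labor + 1·y_oven time = 31 and 1·y_labor + 5·y_oven time = 35.
Solving: y_labor = 5, y_oven time = 6.
Shadow price of labor = 5.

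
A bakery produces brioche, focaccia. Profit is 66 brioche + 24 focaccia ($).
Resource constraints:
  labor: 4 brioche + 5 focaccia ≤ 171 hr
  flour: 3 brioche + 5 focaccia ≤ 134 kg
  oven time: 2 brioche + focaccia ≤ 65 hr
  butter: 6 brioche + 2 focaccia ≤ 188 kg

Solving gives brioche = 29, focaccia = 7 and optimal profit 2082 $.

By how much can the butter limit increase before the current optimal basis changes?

Binding constraints: oven time, butter. The basis is B = [[2,1],[6,2]] with det -2.
Per unit increase in butter, x* moves by d = (0.5, -1).
The basis stays optimal until focaccia reaches 0; allowable increase = 7 kg.

7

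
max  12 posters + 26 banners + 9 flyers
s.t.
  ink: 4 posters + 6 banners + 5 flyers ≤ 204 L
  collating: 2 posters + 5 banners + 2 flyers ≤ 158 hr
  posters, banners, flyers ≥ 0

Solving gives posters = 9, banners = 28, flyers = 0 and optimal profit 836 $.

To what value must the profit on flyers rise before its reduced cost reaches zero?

At the optimum: ink uses 204 of 204 (binding); collating uses 158 of 158 (binding).
The binding rows give the dual system: 4·y_ink + 2·y_collating = 12 and 6·y_ink + 5·y_collating = 26.
→ y_ink = 1 and y_collating = 4.
flyers enters the basis when its profit ≥ yᵀa₃ = 1·5 + 4·2 = 13.

13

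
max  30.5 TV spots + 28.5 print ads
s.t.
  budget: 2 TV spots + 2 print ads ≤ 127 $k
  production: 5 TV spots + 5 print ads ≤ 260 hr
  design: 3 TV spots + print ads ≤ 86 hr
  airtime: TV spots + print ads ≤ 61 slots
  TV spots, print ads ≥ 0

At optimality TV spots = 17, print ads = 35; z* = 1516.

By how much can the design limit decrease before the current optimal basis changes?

Binding constraints: production, design. The basis is B = [[5,5],[3,1]] with det -10.
Per unit decrease in design, x* moves by d = (-0.5, 0.5).
The basis stays optimal until TV spots reaches 0; allowable decrease = 34 hr.

34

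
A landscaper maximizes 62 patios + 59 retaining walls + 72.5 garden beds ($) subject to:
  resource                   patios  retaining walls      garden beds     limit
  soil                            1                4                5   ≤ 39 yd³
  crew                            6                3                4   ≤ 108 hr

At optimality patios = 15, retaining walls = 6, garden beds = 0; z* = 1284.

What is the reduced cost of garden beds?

-3.5

Both soil and crew are binding at x*.
Dual feasibility on the basic columns requires 1·y_soil + 6·y_crew = 62, 4·y_soil + 3·y_crew = 59.
This yields shadow prices y_soil = 8, y_crew = 9.
Reduced cost of garden beds: c₃ − yᵀa₃ = 72.5 − (8·5 + 9·4) = 72.5 − 76 = -3.5.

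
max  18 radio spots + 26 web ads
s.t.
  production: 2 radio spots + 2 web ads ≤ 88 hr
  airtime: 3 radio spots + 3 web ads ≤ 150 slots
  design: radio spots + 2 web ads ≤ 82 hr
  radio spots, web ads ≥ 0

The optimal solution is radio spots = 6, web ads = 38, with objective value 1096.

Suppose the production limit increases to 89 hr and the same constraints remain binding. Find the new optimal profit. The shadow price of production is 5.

Δb = 1, so new z* = 1096 + (5)·(1) = 1096 + 5 = 1101.

1101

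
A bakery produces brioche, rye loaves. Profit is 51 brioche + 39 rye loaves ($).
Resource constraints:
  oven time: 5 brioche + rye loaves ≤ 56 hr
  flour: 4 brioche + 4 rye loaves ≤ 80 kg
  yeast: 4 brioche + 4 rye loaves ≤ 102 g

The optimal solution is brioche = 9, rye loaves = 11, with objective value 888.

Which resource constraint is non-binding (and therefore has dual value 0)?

yeast

oven time: 56/56 (binding)
flour: 80/80 (binding)
yeast: 80/102 (slack 22)
By complementary slackness, a constraint with positive slack has shadow price 0 → yeast.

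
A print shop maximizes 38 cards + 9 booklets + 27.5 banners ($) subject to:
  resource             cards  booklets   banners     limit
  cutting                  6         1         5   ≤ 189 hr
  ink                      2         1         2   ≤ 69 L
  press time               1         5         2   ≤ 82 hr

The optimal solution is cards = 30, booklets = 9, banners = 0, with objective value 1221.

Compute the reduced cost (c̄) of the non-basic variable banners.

Binding: cutting and ink. Non-binding: press time (7 unused).
Slack constraints have shadow price 0 (complementary slackness).
From A_Bᵀ y = c: 6·y_cutting + 2·y_ink = 38; 1·y_cutting + 1·y_ink = 9.
This yields shadow prices y_cutting = 5, y_ink = 4.
Reduced cost of banners: c₃ − yᵀa₃ = 27.5 − (5·5 + 4·2) = 27.5 − 33 = -5.5.

-5.5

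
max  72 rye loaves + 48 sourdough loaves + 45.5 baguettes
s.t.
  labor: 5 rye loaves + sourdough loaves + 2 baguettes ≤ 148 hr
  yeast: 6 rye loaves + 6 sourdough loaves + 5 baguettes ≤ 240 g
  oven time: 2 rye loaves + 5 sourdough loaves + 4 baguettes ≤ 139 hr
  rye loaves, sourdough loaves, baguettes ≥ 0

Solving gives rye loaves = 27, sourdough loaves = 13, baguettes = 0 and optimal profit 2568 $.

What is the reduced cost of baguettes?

-1.5

At the optimum: labor uses 148 of 148 (binding); yeast uses 240 of 240 (binding); oven time uses 119 of 139 (slack = 20).
Slack constraints have shadow price 0 (complementary slackness).
The binding rows give the dual system: 5·y_labor + 6·y_yeast = 72 and 1·y_labor + 6·y_yeast = 48.
→ y_labor = 6 and y_yeast = 7.
Reduced cost of baguettes: c₃ − yᵀa₃ = 45.5 − (6·2 + 7·5) = 45.5 − 47 = -1.5.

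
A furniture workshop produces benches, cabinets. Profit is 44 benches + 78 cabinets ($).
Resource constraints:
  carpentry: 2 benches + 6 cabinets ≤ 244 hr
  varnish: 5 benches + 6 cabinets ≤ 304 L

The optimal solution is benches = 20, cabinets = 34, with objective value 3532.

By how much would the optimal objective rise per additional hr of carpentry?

7

Check each constraint at x*: carpentry 244/244 (tight); varnish 304/304 (tight).
Dual feasibility on the basic columns requires 2·y_carpentry + 5·y_varnish = 44, 6·y_carpentry + 6·y_varnish = 78.
Solving: y_carpentry = 7, y_varnish = 6.
Shadow price of carpentry = 7.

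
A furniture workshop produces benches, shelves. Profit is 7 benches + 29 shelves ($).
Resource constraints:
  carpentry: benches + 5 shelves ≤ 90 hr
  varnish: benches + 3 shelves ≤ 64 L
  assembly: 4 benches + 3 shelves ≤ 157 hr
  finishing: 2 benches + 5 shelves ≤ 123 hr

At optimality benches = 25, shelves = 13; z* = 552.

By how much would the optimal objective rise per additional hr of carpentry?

4

At the optimum: carpentry uses 90 of 90 (binding); varnish uses 64 of 64 (binding); assembly uses 139 of 157 (slack = 18); finishing uses 115 of 123 (slack = 8).
Slack constraints have shadow price 0 (complementary slackness).
Dual feasibility on the basic columns requires 1·y_carpentry + 1·y_varnish = 7, 5·y_carpentry + 3·y_varnish = 29.
This yields shadow prices y_carpentry = 4, y_varnish = 3.
Shadow price of carpentry = 4.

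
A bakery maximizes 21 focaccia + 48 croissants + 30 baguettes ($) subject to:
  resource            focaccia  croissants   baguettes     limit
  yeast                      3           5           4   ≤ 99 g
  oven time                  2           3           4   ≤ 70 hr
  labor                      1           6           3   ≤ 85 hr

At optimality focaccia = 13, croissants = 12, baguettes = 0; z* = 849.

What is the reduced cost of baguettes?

Check each constraint at x*: yeast 99/99 (tight); oven time 62/70 (slack 8); labor 85/85 (tight).
Since oven time is not tight, its dual is 0.
Dual feasibility on the basic columns requires 3·y_yeast + 1·y_labor = 21, 5·y_yeast + 6·y_labor = 48.
→ y_yeast = 6 and y_labor = 3.
Reduced cost of baguettes: c₃ − yᵀa₃ = 30 − (6·4 + 3·3) = 30 − 33 = -3.

-3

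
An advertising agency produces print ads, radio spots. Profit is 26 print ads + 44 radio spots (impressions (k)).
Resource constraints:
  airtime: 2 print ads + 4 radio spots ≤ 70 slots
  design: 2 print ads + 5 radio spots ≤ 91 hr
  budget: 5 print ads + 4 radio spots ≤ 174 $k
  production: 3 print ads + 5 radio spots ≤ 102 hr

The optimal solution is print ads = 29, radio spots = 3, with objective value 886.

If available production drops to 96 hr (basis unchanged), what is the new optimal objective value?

Check each constraint at x*: airtime 70/70 (tight); design 73/91 (slack 18); budget 157/174 (slack 17); production 102/102 (tight).
Since design, budget are not tight, their duals are 0.
Dual feasibility on the basic columns requires 2·y_airtime + 3·y_production = 26, 4·y_airtime + 5·y_production = 44.
Solving: y_airtime = 1, y_production = 8.
Δz = y_production·Δb = 8 × (-6) = -48, so new z* = 886 − 48 = 838.

838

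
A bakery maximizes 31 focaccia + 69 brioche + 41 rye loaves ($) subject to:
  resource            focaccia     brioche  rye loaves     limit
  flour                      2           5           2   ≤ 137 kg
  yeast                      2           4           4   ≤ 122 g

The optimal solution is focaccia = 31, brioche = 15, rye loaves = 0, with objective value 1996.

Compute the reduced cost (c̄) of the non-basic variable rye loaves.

At the optimum: flour uses 137 of 137 (binding); yeast uses 122 of 122 (binding).
Dual feasibility on the basic columns requires 2·y_flour + 2·y_yeast = 31, 5·y_flour + 4·y_yeast = 69.
→ y_flour = 7 and y_yeast = 8.5.
Reduced cost of rye loaves: c₃ − yᵀa₃ = 41 − (7·2 + 8.5·4) = 41 − 48 = -7.

-7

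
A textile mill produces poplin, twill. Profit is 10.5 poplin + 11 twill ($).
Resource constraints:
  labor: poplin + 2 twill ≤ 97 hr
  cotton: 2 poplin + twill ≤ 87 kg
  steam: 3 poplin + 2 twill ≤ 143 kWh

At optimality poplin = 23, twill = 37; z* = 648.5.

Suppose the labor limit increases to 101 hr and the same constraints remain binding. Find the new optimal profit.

660.5

Check each constraint at x*: labor 97/97 (tight); cotton 83/87 (slack 4); steam 143/143 (tight).
Since cotton is not tight, its dual is 0.
The binding rows give the dual system: 1·y_labor + 3·y_steam = 10.5 and 2·y_labor + 2·y_steam = 11.
→ y_labor = 3 and y_steam = 2.5.
Δz = y_labor·Δb = 3 × (4) = 12, so new z* = 648.5 + 12 = 660.5.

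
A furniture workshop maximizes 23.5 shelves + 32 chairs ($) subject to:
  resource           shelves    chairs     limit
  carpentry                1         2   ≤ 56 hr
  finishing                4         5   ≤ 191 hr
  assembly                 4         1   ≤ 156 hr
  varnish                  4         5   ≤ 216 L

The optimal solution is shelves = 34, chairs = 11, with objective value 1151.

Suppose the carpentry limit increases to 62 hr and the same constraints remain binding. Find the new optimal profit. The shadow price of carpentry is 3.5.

Δb = 6, so new z* = 1151 + (3.5)·(6) = 1151 + 21 = 1172.

1172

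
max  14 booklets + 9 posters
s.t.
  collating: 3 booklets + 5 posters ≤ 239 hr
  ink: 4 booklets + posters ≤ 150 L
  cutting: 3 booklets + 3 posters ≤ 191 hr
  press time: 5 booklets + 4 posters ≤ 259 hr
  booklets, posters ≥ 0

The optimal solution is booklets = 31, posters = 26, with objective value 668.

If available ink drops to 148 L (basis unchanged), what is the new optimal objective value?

666

At the optimum: collating uses 223 of 239 (slack = 16); ink uses 150 of 150 (binding); cutting uses 171 of 191 (slack = 20); press time uses 259 of 259 (binding).
Slack constraints have shadow price 0 (complementary slackness).
Dual feasibility on the basic columns requires 4·y_ink + 5·y_press time = 14, 1·y_ink + 4·y_press time = 9.
This yields shadow prices y_ink = 1, y_press time = 2.
Δz = y_ink·Δb = 1 × (-2) = -2, so new z* = 668 − 2 = 666.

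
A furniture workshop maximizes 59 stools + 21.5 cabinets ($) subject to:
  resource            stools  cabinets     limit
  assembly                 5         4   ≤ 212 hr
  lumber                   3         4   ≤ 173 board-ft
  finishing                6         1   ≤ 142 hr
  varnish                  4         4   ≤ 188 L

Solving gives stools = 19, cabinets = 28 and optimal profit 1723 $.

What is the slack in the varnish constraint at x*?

0

varnish used = 4·19 + 4·28 = 188; slack = 188 − 188 = 0.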